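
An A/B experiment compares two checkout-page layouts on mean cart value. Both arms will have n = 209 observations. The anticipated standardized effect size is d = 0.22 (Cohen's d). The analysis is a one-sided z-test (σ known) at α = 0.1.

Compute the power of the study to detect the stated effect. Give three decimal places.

Noncentrality parameter: δ = d·√(n/2) = 0.22 × √(209/2) = 2.2490
One-sided α = 0.1 → critical value z_{0.1} = 1.282.
Power = P(Z > 1.282 − δ) = Φ(0.967) = 0.8333.

Power ≈ 0.833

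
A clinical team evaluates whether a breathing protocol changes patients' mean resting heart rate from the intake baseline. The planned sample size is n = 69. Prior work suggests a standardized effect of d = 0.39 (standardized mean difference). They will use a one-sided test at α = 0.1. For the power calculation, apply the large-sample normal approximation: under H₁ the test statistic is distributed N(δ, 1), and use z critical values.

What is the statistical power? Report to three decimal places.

Noncentrality parameter: δ = d·√n = 0.39 × √69 = 3.2396
Critical value for a one-sided test at α = 0.1: z_α = 1.282.
Power = P(Z > 1.282 − δ) = Φ(1.958) = 0.9749.

Power ≈ 0.975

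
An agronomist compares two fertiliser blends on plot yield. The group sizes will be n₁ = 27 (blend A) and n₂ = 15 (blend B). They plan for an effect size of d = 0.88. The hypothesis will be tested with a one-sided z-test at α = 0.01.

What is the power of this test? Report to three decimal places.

Power ≈ 0.658

Noncentrality parameter: δ = d / √(1/n₁ + 1/n₂) = 0.88 / √(1/27 + 1/15) = 2.7327
Critical value for a one-sided test at α = 0.01: z_α = 2.326.
Power = Φ(δ − 2.326) = Φ(0.406) = 0.6577.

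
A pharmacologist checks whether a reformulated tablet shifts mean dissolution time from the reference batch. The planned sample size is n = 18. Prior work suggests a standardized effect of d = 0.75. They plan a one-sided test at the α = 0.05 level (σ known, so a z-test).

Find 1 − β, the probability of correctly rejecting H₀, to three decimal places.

Noncentrality parameter: λ = d·√n = 0.75 × √18 = 3.1820
One-sided α = 0.05 → critical value z_{0.05} = 1.645.
Power = P(Z > 1.645 − λ) = Φ(1.537) = 0.9379.

Power ≈ 0.938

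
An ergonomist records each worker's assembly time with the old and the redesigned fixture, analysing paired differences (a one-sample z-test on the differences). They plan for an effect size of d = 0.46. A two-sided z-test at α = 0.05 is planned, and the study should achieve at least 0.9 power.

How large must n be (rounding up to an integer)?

For power 0.9 need Φ(δ − z_{0.025}) = 0.9, so δ = z_{0.025} + z_{0.10} = 1.960 + 1.282 = 3.242.
(Ignoring the negligible lower-tail rejection probability gives the usual closed-form inversion.)
δ = d·√n ⇒ n = (δ/d)² = (3.242 / 0.46)² = 49.66.
Round up to the next whole unit.

n = 50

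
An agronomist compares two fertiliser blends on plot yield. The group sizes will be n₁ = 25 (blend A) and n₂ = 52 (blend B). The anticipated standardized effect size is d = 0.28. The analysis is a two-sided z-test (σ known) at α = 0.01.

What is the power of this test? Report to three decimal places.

Noncentrality parameter: δ = d / √(1/n₁ + 1/n₂) = 0.28 / √(1/25 + 1/52) = 1.1505
Two-sided α = 0.01 → critical value z_{0.005} = 2.576.
Power = Φ(δ − 2.576) + Φ(−δ − 2.576) = Φ(-1.425) + Φ(-3.726) = 0.0770 + 0.0001 = 0.0771.

Power ≈ 0.077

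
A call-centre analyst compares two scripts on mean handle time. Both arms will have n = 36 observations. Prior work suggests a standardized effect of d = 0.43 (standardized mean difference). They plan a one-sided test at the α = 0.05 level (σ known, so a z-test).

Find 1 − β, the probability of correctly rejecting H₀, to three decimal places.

Noncentrality parameter: δ = d·√(n/2) = 0.43 × √(36/2) = 1.8243
Critical value for a one-sided test at α = 0.05: z_α = 1.645.
Power = Φ(δ − 1.645) = Φ(0.179) = 0.5712.

Power ≈ 0.571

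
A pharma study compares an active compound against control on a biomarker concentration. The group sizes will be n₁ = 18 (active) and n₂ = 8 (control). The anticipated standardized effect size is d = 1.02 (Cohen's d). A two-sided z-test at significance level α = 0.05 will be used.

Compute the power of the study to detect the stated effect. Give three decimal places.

Power ≈ 0.670

Noncentrality parameter: δ = d / √(1/n₁ + 1/n₂) = 1.02 / √(1/18 + 1/8) = 2.4005
Two-sided α = 0.05 → critical value z_{0.025} = 1.960.
Power = Φ(δ − 1.960) + Φ(−δ − 1.960) = Φ(0.440) + Φ(-4.360) = 0.6702 + 0.0000 = 0.6702.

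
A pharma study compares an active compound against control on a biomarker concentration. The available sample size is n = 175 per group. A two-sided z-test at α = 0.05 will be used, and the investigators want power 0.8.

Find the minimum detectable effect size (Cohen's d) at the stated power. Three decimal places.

d ≈ 0.300

Need Φ(δ − 1.960) = 0.8, so δ = 1.960 + 0.842 = 2.802.
(Lower-tail contribution to power is negligible for δ > 0.)
δ = d·√(n/2) ⇒ d = δ/√(n/2) = 2.802/√(175/2) = 0.2995.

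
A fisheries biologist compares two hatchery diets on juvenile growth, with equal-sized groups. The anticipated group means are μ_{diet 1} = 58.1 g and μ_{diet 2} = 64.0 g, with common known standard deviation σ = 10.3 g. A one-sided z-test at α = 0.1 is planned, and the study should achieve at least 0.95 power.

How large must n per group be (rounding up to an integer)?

Standardized effect: d = |μ_{diet 1} − μ_{diet 2}| / σ = |58.1 − 64.0| / 10.3 = 0.5728
For power 0.95 need Φ(δ − z_{0.1}) = 0.95, so δ = z_{0.1} + z_{0.05} = 1.282 + 1.645 = 2.926.
δ = d·√(n/2) ⇒ n = 2(δ/d)² = 2 × (2.926 / 0.5728)² = 52.20.
Round up to the next whole unit.

n = 53 per group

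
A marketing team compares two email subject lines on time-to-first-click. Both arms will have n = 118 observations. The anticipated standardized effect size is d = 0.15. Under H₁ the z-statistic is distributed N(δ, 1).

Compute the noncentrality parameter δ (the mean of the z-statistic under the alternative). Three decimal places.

The noncentrality parameter scales effect size by the design's sample-size factor: δ = d·√(n/2) = 0.15 × √(118/2) = 1.1522

δ ≈ 1.152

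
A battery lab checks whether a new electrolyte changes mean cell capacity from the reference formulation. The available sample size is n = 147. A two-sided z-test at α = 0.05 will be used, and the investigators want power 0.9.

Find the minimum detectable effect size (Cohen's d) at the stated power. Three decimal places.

d ≈ 0.267

Need Φ(δ − 1.960) = 0.9, so δ = 1.960 + 1.282 = 3.242.
(Lower-tail contribution to power is negligible for δ > 0.)
δ = d·√n ⇒ d = δ/√n = 3.242/√147 = 0.2674.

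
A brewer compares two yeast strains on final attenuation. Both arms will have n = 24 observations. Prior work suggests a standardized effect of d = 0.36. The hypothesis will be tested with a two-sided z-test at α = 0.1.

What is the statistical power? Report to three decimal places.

Power ≈ 0.347

Noncentrality parameter: δ = d·√(n/2) = 0.36 × √(24/2) = 1.2471
Critical value for a two-sided test at α = 0.1: z_{α/2} = 1.645.
Power = Φ(δ − 1.645) + Φ(−δ − 1.645) = Φ(-0.398) + Φ(-2.892) = 0.3454 + 0.0019 = 0.3473.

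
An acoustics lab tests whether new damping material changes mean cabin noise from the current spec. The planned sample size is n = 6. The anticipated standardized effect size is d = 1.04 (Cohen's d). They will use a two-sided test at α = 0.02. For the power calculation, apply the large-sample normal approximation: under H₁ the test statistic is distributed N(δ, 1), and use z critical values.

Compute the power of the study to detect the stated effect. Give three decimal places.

Noncentrality parameter: λ = d·√n = 1.04 × √6 = 2.5475
Two-sided α = 0.02 → critical value z_{0.01} = 2.326.
Power = Φ(λ − 2.326) + Φ(−λ − 2.326) = Φ(0.221) + Φ(-4.874) = 0.5875 + 0.0000 = 0.5875.

Power ≈ 0.588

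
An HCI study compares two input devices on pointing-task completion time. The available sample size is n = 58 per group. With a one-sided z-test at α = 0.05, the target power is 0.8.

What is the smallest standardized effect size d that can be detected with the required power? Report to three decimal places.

Need Φ(δ − 1.645) = 0.8, so δ = 1.645 + 0.842 = 2.486.
δ = d·√(n/2) ⇒ d = δ/√(n/2) = 2.486/√(58/2) = 0.4617.

d ≈ 0.462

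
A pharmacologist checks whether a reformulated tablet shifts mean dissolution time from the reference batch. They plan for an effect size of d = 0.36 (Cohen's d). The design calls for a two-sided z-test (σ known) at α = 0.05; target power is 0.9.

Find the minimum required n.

n = 82

For power 0.9 need Φ(δ − z_{0.025}) = 0.9, so δ = z_{0.025} + z_{0.10} = 1.960 + 1.282 = 3.242.
(For δ > 0 the lower-tail rejection region contributes negligibly to power, so the one-term inversion is standard.)
δ = d·√n ⇒ n = (δ/d)² = (3.242 / 0.36)² = 81.08.
Round up to the next whole unit.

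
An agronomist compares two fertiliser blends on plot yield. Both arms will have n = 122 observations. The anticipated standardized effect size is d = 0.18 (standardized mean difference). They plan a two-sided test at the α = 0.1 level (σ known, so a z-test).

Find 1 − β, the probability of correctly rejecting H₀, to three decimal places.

Power ≈ 0.407

Noncentrality parameter: δ = d·√(n/2) = 0.18 × √(122/2) = 1.4058
Critical value for a two-sided test at α = 0.1: z_{α/2} = 1.645.
Power = Φ(δ − 1.645) + Φ(−δ − 1.645) = Φ(-0.239) + Φ(-3.051) = 0.4055 + 0.0011 = 0.4067.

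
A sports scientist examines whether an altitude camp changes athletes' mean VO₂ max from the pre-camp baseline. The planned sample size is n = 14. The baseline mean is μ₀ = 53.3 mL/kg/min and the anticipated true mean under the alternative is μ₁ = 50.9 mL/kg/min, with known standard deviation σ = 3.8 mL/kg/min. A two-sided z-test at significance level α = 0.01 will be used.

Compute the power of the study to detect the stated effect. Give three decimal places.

Standardized effect: d = |μ₁ − μ₀| / σ = |50.9 − 53.3| / 3.8 = 0.6316
Noncentrality parameter: δ = d·√n = 0.6316 × √14 = 2.3632
Two-sided α = 0.01 → critical value z_{0.005} = 2.576.
Power = Φ(δ − 2.576) + Φ(−δ − 2.576) = Φ(-0.213) + Φ(-4.939) = 0.4158 + 0.0000 = 0.4158.

Power ≈ 0.416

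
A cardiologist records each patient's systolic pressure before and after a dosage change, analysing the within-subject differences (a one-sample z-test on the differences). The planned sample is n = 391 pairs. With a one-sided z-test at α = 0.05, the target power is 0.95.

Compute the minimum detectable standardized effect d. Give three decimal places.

Required noncentrality: δ = z_{0.05} + z_{0.05} = 1.645 + 1.645 = 3.290.
δ = d·√n ⇒ d = δ/√n = 3.290/√391 = 0.1664.

d ≈ 0.166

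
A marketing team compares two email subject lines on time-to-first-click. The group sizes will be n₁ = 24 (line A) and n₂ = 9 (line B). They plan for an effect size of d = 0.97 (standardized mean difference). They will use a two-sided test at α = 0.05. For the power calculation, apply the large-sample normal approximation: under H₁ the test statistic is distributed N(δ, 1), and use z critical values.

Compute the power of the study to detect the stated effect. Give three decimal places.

Noncentrality parameter: δ = d / √(1/n₁ + 1/n₂) = 0.97 / √(1/24 + 1/9) = 2.4817
Two-sided α = 0.05 → critical value z_{0.025} = 1.960.
Power = Φ(δ − 1.960) + Φ(−δ − 1.960) = Φ(0.522) + Φ(-4.442) = 0.6991 + 0.0000 = 0.6991.

Power ≈ 0.699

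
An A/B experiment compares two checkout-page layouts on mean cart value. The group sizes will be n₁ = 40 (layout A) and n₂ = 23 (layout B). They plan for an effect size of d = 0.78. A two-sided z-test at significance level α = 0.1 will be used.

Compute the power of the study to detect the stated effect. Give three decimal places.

Noncentrality parameter: δ = d / √(1/n₁ + 1/n₂) = 0.78 / √(1/40 + 1/23) = 2.9807
Critical value for a two-sided test at α = 0.1: z_{α/2} = 1.645.
Power = Φ(δ − 1.645) + Φ(−δ − 1.645) = Φ(1.336) + Φ(-4.626) = 0.9092 + 0.0000 = 0.9092.

Power ≈ 0.909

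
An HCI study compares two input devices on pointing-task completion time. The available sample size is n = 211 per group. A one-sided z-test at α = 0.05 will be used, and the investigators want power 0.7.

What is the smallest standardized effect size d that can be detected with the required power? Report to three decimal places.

d ≈ 0.211

Required noncentrality: δ = z_{0.05} + z_{0.30} = 1.645 + 0.524 = 2.169.
δ = d·√(n/2) ⇒ d = δ/√(n/2) = 2.169/√(211/2) = 0.2112.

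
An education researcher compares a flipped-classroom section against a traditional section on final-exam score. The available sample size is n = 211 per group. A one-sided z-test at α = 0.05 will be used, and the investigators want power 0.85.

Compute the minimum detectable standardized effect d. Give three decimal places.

d ≈ 0.261

Need Φ(δ − 1.645) = 0.85, so δ = 1.645 + 1.036 = 2.681.
δ = d·√(n/2) ⇒ d = δ/√(n/2) = 2.681/√(211/2) = 0.2610.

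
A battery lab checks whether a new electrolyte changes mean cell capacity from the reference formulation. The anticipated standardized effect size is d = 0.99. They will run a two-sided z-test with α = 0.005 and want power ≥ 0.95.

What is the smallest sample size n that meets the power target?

For power 0.95 need Φ(δ − z_{0.0025}) = 0.95, so δ = z_{0.0025} + z_{0.05} = 2.807 + 1.645 = 4.452.
(The Φ(−δ − z_{α/2}) term is vanishingly small for δ > 0 and is dropped in the standard sample-size formula.)
δ = d·√n ⇒ n = (δ/d)² = (4.452 / 0.99)² = 20.22.
Round up to the next whole unit.

n = 21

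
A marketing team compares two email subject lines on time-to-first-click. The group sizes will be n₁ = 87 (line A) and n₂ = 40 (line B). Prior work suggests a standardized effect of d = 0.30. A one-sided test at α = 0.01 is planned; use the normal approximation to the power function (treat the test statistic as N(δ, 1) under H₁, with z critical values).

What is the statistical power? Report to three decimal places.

Noncentrality parameter: δ = d / √(1/n₁ + 1/n₂) = 0.30 / √(1/87 + 1/40) = 1.5704
Critical value for a one-sided test at α = 0.01: z_α = 2.326.
Power = P(Z > 2.326 − δ) = Φ(-0.756) = 0.2248.

Power ≈ 0.225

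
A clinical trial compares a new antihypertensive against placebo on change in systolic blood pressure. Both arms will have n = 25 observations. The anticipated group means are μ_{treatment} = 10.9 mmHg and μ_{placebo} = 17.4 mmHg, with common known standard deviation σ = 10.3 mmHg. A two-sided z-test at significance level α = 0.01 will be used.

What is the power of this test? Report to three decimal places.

Power ≈ 0.365

Standardized effect: d = |μ_{treatment} − μ_{placebo}| / σ = |10.9 − 17.4| / 10.3 = 0.6311
Noncentrality parameter: δ = d·√(n/2) = 0.6311 × √(25/2) = 2.2312
Critical value for a two-sided test at α = 0.01: z_{α/2} = 2.576.
Power = Φ(δ − 2.576) + Φ(−δ − 2.576) = Φ(-0.345) + Φ(-4.807) = 0.3652 + 0.0000 = 0.3652.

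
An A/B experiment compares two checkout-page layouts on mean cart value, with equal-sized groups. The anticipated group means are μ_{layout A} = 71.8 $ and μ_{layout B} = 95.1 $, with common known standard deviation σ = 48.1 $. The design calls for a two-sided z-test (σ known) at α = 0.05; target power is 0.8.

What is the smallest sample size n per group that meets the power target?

n = 67 per group

Standardized effect: d = |μ_{layout A} − μ_{layout B}| / σ = |71.8 − 95.1| / 48.1 = 0.4844
Set Φ(δ − 1.960) = 0.8; then δ − 1.960 = Φ⁻¹(0.8) = 0.842, giving δ = 2.802.
(For δ > 0 the lower-tail rejection region contributes negligibly to power, so the one-term inversion is standard.)
δ = d·√(n/2) ⇒ n = 2(δ/d)² = 2 × (2.802 / 0.4844)² = 66.90.
Rounding up, n = 67 per group.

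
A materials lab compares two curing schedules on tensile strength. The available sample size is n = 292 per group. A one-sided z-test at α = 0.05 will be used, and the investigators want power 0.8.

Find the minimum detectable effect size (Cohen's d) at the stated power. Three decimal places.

d ≈ 0.206

Required noncentrality: δ = z_{0.05} + z_{0.20} = 1.645 + 0.842 = 2.486.
δ = d·√(n/2) ⇒ d = δ/√(n/2) = 2.486/√(292/2) = 0.2058.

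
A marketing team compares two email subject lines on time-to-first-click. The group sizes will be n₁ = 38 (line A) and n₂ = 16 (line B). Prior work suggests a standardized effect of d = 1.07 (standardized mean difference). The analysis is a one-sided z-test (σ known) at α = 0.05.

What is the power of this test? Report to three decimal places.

Power ≈ 0.974

Noncentrality parameter: δ = d / √(1/n₁ + 1/n₂) = 1.07 / √(1/38 + 1/16) = 3.5904
One-sided α = 0.05 → critical value z_{0.05} = 1.645.
Power = P(Z > 1.645 − δ) = Φ(1.946) = 0.9741.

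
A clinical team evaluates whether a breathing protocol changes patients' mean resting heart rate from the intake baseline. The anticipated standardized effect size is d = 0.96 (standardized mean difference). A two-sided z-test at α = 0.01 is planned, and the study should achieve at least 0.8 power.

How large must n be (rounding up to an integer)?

For power 0.8 need Φ(δ − z_{0.005}) = 0.8, so δ = z_{0.005} + z_{0.20} = 2.576 + 0.842 = 3.417.
(For δ > 0 the lower-tail rejection region contributes negligibly to power, so the one-term inversion is standard.)
δ = d·√n ⇒ n = (δ/d)² = (3.417 / 0.96)² = 12.67.
Rounding up, n = 13.

n = 13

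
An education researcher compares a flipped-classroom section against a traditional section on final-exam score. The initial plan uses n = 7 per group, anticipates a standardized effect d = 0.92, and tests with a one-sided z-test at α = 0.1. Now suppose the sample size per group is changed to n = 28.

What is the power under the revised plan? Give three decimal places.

With n = 28 per group: δ = d·√(n/2) = 0.92 × √(28/2) = 3.4423. Critical value z_{0.1} = 1.282.
Revised power = Φ(δ − 1.282) = Φ(2.161) = 0.9846.

Power ≈ 0.985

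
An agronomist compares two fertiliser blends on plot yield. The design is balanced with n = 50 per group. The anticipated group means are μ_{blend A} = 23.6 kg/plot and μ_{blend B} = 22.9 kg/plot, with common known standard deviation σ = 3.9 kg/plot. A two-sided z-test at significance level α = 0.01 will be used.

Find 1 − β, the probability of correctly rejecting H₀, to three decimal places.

Power ≈ 0.047

Standardized effect: d = |μ_{blend A} − μ_{blend B}| / σ = |23.6 − 22.9| / 3.9 = 0.1795
Noncentrality parameter: δ = d·√(n/2) = 0.1795 × √(50/2) = 0.8974
Critical value for a two-sided test at α = 0.01: z_{α/2} = 2.576.
Power = Φ(δ − 2.576) + Φ(−δ − 2.576) = Φ(-1.678) + Φ(-3.473) = 0.0466 + 0.0003 = 0.0469.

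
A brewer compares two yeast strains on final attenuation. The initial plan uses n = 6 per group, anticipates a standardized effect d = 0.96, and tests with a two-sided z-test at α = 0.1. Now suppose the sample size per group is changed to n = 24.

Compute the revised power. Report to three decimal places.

Power ≈ 0.954

With n = 24 per group: δ = d·√(n/2) = 0.96 × √(24/2) = 3.3255. Critical value z_{0.05} = 1.645.
Revised power = Φ(δ − 1.645) + Φ(−δ − 1.645) = Φ(1.681) + Φ(-4.970) = 0.9536 + 0.0000 = 0.9536.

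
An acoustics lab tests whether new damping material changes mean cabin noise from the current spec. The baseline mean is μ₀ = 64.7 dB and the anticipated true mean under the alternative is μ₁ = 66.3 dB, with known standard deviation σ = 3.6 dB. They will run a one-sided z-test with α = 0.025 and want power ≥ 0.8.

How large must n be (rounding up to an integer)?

Standardized effect: d = |μ₁ − μ₀| / σ = |66.3 − 64.7| / 3.6 = 0.4444
For power 0.8 need Φ(δ − z_{0.025}) = 0.8, so δ = z_{0.025} + z_{0.20} = 1.960 + 0.842 = 2.802.
δ = d·√n ⇒ n = (δ/d)² = (2.802 / 0.4444)² = 39.73.
Round up to the next whole unit.

n = 40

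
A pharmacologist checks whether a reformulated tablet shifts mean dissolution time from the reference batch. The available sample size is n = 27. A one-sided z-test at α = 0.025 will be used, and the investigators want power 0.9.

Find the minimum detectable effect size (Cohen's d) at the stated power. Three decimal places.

d ≈ 0.624

Need Φ(δ − 1.960) = 0.9, so δ = 1.960 + 1.282 = 3.242.
δ = d·√n ⇒ d = δ/√n = 3.242/√27 = 0.6238.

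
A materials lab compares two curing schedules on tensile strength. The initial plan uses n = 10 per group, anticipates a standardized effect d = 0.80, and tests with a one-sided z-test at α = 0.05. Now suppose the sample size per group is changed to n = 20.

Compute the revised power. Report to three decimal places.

With n = 20 per group: δ = d·√(n/2) = 0.80 × √(20/2) = 2.5298. Critical value z_{0.05} = 1.645.
Revised power = P(Z > 1.645 − δ) = Φ(0.885) = 0.8119.

Power ≈ 0.812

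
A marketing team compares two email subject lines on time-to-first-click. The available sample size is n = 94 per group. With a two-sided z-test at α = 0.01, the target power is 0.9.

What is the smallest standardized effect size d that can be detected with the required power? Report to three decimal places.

d ≈ 0.563

Need Φ(δ − 2.576) = 0.9, so δ = 2.576 + 1.282 = 3.857.
(The second rejection-region term Φ(−δ − z_{α/2}) is negligible and dropped.)
δ = d·√(n/2) ⇒ d = δ/√(n/2) = 3.857/√(94/2) = 0.5627.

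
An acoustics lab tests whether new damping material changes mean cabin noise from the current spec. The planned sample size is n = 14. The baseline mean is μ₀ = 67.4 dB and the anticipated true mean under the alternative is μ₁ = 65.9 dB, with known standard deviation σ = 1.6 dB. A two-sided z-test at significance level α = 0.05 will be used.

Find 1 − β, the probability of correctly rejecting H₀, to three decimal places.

Standardized effect: d = |μ₁ − μ₀| / σ = |65.9 − 67.4| / 1.6 = 0.9375
Noncentrality parameter: δ = d·√n = 0.9375 × √14 = 3.5078
Two-sided α = 0.05 → critical value z_{0.025} = 1.960.
Power = Φ(δ − 1.960) + Φ(−δ − 1.960) = Φ(1.548) + Φ(-5.468) = 0.9392 + 0.0000 = 0.9392.

Power ≈ 0.939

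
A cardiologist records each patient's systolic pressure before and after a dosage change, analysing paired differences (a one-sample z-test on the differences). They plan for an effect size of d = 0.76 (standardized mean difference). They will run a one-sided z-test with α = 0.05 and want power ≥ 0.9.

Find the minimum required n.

n = 15

Set Φ(δ − 1.645) = 0.9; then δ − 1.645 = Φ⁻¹(0.9) = 1.282, giving δ = 2.926.
δ = d·√n ⇒ n = (δ/d)² = (2.926 / 0.76)² = 14.83.
Rounding up, n = 15.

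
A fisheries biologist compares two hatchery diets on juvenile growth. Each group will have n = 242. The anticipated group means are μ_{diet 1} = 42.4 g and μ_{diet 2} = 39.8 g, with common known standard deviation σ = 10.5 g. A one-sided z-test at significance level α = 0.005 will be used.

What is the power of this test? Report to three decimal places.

Standardized effect: d = |μ_{diet 1} − μ_{diet 2}| / σ = |42.4 − 39.8| / 10.5 = 0.2476
Noncentrality parameter: δ = d·√(n/2) = 0.2476 × √(242/2) = 2.7238
Critical value for a one-sided test at α = 0.005: z_α = 2.576.
Power = P(Z > 2.576 − δ) = Φ(0.148) = 0.5588.

Power ≈ 0.559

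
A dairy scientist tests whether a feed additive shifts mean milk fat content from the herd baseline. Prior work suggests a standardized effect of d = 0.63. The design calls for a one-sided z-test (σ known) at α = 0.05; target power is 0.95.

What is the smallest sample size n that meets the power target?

Set Φ(δ − 1.645) = 0.95; then δ − 1.645 = Φ⁻¹(0.95) = 1.645, giving δ = 3.290.
δ = d·√n ⇒ n = (δ/d)² = (3.290 / 0.63)² = 27.27.
Rounding up, n = 28.

n = 28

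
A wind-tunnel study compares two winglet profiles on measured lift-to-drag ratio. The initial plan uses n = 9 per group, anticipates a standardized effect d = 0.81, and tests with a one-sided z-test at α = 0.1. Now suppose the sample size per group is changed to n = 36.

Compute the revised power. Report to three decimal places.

Power ≈ 0.984

With n = 36 per group: δ = d·√(n/2) = 0.81 × √(36/2) = 3.4365. Critical value z_{0.1} = 1.282.
Revised power = P(Z > 1.282 − δ) = Φ(2.155) = 0.9844.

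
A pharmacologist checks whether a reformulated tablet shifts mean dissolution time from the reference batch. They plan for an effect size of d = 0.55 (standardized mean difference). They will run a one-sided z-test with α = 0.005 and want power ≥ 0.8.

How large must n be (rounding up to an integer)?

Set Φ(δ − 2.576) = 0.8; then δ − 2.576 = Φ⁻¹(0.8) = 0.842, giving δ = 3.417.
δ = d·√n ⇒ n = (δ/d)² = (3.417 / 0.55)² = 38.61.
Round up to the next whole unit.

n = 39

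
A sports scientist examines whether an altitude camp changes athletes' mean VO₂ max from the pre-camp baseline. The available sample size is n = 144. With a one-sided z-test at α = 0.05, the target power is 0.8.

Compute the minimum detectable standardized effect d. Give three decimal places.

d ≈ 0.207

Need Φ(δ − 1.645) = 0.8, so δ = 1.645 + 0.842 = 2.486.
δ = d·√n ⇒ d = δ/√n = 2.486/√144 = 0.2072.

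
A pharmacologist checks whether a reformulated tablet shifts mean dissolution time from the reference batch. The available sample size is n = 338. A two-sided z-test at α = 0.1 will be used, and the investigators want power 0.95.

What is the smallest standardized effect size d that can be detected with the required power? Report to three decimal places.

Required noncentrality: δ = z_{0.05} + z_{0.05} = 1.645 + 1.645 = 3.290.
(Lower-tail contribution to power is negligible for δ > 0.)
δ = d·√n ⇒ d = δ/√n = 3.290/√338 = 0.1789.

d ≈ 0.179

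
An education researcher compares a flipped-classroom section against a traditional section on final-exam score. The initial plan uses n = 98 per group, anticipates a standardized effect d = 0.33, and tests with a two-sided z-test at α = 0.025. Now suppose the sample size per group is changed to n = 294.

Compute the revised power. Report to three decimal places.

Power ≈ 0.961

With n = 294 per group: δ = d·√(n/2) = 0.33 × √(294/2) = 4.0010. Critical value z_{0.0125} = 2.241.
Revised power = Φ(δ − 2.241) + Φ(−δ − 2.241) = Φ(1.760) + Φ(-6.242) = 0.9608 + 0.0000 = 0.9608.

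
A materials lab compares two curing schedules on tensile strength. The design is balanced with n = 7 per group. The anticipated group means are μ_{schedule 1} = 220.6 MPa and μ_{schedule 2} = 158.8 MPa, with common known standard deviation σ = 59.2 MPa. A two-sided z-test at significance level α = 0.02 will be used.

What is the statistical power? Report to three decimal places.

Power ≈ 0.354

Standardized effect: d = |μ_{schedule 1} − μ_{schedule 2}| / σ = |220.6 − 158.8| / 59.2 = 1.0439
Noncentrality parameter: δ = d·√(n/2) = 1.0439 × √(7/2) = 1.9530
Critical value for a two-sided test at α = 0.02: z_{α/2} = 2.326.
Power = Φ(δ − 2.326) + Φ(−δ − 2.326) = Φ(-0.373) + Φ(-4.279) = 0.3544 + 0.0000 = 0.3545.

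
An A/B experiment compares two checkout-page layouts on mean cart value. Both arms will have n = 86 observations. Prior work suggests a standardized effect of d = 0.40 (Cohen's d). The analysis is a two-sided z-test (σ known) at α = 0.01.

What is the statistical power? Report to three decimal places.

Noncentrality parameter: δ = d·√(n/2) = 0.40 × √(86/2) = 2.6230
Two-sided α = 0.01 → critical value z_{0.005} = 2.576.
Power = Φ(δ − 2.576) + Φ(−δ − 2.576) = Φ(0.047) + Φ(-5.199) = 0.5188 + 0.0000 = 0.5188.

Power ≈ 0.519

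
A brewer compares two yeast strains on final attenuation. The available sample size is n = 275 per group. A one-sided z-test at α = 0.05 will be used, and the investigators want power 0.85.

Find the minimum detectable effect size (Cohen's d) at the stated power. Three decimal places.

d ≈ 0.229

Need Φ(δ − 1.645) = 0.85, so δ = 1.645 + 1.036 = 2.681.
δ = d·√(n/2) ⇒ d = δ/√(n/2) = 2.681/√(275/2) = 0.2287.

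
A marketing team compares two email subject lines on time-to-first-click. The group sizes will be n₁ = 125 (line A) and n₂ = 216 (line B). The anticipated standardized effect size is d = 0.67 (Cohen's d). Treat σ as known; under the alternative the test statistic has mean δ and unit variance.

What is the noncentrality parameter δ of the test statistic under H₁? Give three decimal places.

δ ≈ 5.962

The noncentrality parameter scales effect size by the design's sample-size factor: δ = d / √(1/n₁ + 1/n₂) = 0.67 / √(1/125 + 1/216) = 5.9618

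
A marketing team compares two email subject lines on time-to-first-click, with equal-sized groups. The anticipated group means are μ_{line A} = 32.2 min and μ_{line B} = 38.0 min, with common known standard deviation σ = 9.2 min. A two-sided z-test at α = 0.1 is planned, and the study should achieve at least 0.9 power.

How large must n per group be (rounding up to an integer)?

Standardized effect: d = |μ_{line A} − μ_{line B}| / σ = |32.2 − 38.0| / 9.2 = 0.6304
Set Φ(δ − 1.645) = 0.9; then δ − 1.645 = Φ⁻¹(0.9) = 1.282, giving δ = 2.926.
(The Φ(−δ − z_{α/2}) term is vanishingly small for δ > 0 and is dropped in the standard sample-size formula.)
δ = d·√(n/2) ⇒ n = 2(δ/d)² = 2 × (2.926 / 0.6304)² = 43.09.
Rounding up, n = 44 per group.

n = 44 per group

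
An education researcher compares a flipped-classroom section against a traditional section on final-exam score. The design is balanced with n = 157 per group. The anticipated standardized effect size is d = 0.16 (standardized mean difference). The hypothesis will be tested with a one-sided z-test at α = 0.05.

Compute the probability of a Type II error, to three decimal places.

Noncentrality parameter: δ = d·√(n/2) = 0.16 × √(157/2) = 1.4176
One-sided α = 0.05 → critical value z_{0.05} = 1.645.
Power = Φ(δ − 1.645) = Φ(-0.227) = 0.4101.
Type II error: β = 1 − power = 1 − 0.4101 = 0.5899.

β ≈ 0.590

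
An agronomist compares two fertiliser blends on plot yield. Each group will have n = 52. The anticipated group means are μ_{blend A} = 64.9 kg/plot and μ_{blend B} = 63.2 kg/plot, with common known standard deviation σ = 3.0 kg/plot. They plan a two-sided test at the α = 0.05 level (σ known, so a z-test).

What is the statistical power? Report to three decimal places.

Standardized effect: d = |μ_{blend A} − μ_{blend B}| / σ = |64.9 − 63.2| / 3.0 = 0.5667
Noncentrality parameter: δ = d·√(n/2) = 0.5667 × √(52/2) = 2.8894
Two-sided α = 0.05 → critical value z_{0.025} = 1.960.
Power = Φ(δ − 1.960) + Φ(−δ − 1.960) = Φ(0.929) + Φ(-4.849) = 0.8237 + 0.0000 = 0.8237.

Power ≈ 0.824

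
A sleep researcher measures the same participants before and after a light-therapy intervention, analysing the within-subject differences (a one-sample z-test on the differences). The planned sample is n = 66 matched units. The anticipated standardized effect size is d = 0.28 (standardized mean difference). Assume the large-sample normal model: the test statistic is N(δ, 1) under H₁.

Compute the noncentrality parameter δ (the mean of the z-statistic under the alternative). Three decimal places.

The noncentrality parameter scales effect size by the design's sample-size factor: δ = d·√n = 0.28 × √66 = 2.2747

δ ≈ 2.275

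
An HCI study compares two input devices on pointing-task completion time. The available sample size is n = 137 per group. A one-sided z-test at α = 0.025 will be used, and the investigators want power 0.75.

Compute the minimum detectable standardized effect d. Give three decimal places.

d ≈ 0.318

Need Φ(δ − 1.960) = 0.75, so δ = 1.960 + 0.674 = 2.634.
δ = d·√(n/2) ⇒ d = δ/√(n/2) = 2.634/√(137/2) = 0.3183.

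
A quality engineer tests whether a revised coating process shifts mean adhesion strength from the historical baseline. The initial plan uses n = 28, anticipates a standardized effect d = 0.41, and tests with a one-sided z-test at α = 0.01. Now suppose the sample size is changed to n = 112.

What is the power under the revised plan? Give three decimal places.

Power ≈ 0.978

With n = 112: δ = d·√n = 0.41 × √112 = 4.3390. Critical value z_{0.01} = 2.326.
Revised power = P(Z > 2.326 − δ) = Φ(2.013) = 0.9779.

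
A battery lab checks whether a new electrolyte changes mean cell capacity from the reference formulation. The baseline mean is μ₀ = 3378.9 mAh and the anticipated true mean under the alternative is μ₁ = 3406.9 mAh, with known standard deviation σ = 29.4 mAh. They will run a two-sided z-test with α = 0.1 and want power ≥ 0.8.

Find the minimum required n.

n = 7

Standardized effect: d = |μ₁ − μ₀| / σ = |3406.9 − 3378.9| / 29.4 = 0.9524
For power 0.8 need Φ(δ − z_{0.05}) = 0.8, so δ = z_{0.05} + z_{0.20} = 1.645 + 0.842 = 2.486.
(Ignoring the negligible lower-tail rejection probability gives the usual closed-form inversion.)
δ = d·√n ⇒ n = (δ/d)² = (2.486 / 0.9524)² = 6.82.
Rounding up, n = 7.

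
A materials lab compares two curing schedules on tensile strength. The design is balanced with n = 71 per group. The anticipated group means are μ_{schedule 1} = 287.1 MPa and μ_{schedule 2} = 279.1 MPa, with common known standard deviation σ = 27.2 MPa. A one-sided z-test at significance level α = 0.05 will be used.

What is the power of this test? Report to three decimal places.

Standardized effect: d = |μ_{schedule 1} − μ_{schedule 2}| / σ = |287.1 − 279.1| / 27.2 = 0.2941
Noncentrality parameter: δ = d·√(n/2) = 0.2941 × √(71/2) = 1.7524
Critical value for a one-sided test at α = 0.05: z_α = 1.645.
Power = Φ(δ − 1.645) = Φ(0.108) = 0.5428.

Power ≈ 0.543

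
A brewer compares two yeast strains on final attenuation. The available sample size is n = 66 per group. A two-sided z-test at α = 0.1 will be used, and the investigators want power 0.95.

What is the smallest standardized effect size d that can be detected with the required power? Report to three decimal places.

Need Φ(δ − 1.645) = 0.95, so δ = 1.645 + 1.645 = 3.290.
(Lower-tail contribution to power is negligible for δ > 0.)
δ = d·√(n/2) ⇒ d = δ/√(n/2) = 3.290/√(66/2) = 0.5727.

d ≈ 0.573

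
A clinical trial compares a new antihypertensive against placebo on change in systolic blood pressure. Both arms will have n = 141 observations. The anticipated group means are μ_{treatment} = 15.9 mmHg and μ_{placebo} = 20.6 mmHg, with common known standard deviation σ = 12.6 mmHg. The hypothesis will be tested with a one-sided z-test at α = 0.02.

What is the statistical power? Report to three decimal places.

Power ≈ 0.860

Standardized effect: d = |μ_{treatment} − μ_{placebo}| / σ = |15.9 − 20.6| / 12.6 = 0.3730
Noncentrality parameter: δ = d·√(n/2) = 0.3730 × √(141/2) = 3.1320
One-sided α = 0.02 → critical value z_{0.02} = 2.054.
Power = Φ(δ − 2.054) = Φ(1.078) = 0.8595.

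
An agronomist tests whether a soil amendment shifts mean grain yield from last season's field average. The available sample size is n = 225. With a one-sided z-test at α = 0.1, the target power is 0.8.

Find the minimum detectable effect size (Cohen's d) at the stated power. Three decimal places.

Required noncentrality: δ = z_{0.1} + z_{0.20} = 1.282 + 0.842 = 2.123.
δ = d·√n ⇒ d = δ/√n = 2.123/√225 = 0.1415.

d ≈ 0.142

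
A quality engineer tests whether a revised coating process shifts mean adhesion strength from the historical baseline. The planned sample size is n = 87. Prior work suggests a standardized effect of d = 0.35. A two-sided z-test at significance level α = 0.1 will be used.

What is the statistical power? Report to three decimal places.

Noncentrality parameter: δ = d·√n = 0.35 × √87 = 3.2646
Critical value for a two-sided test at α = 0.1: z_{α/2} = 1.645.
Power = Φ(δ − 1.645) + Φ(−δ − 1.645) = Φ(1.620) + Φ(-4.909) = 0.9474 + 0.0000 = 0.9474.

Power ≈ 0.947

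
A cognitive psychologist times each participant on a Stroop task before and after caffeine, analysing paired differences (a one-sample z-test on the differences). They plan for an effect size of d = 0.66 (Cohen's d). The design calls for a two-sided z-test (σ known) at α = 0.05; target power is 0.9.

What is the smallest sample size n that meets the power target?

n = 25

For power 0.9 need Φ(δ − z_{0.025}) = 0.9, so δ = z_{0.025} + z_{0.10} = 1.960 + 1.282 = 3.242.
(For δ > 0 the lower-tail rejection region contributes negligibly to power, so the one-term inversion is standard.)
δ = d·√n ⇒ n = (δ/d)² = (3.242 / 0.66)² = 24.12.
Rounding up, n = 25.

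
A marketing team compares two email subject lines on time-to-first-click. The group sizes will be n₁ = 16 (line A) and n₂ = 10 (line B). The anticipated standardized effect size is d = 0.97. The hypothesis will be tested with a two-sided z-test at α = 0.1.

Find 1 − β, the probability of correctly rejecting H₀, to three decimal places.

Noncentrality parameter: δ = d / √(1/n₁ + 1/n₂) = 0.97 / √(1/16 + 1/10) = 2.4063
Critical value for a two-sided test at α = 0.1: z_{α/2} = 1.645.
Power = Φ(δ − 1.645) + Φ(−δ − 1.645) = Φ(0.761) + Φ(-4.051) = 0.7768 + 0.0000 = 0.7768.

Power ≈ 0.777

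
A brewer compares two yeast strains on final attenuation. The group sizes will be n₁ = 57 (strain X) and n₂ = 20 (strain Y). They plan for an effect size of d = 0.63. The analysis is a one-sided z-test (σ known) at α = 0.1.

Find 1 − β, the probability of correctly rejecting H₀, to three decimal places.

Noncentrality parameter: δ = d / √(1/n₁ + 1/n₂) = 0.63 / √(1/57 + 1/20) = 2.4241
Critical value for a one-sided test at α = 0.1: z_α = 1.282.
Power = P(Z > 1.282 − δ) = Φ(1.143) = 0.8734.

Power ≈ 0.873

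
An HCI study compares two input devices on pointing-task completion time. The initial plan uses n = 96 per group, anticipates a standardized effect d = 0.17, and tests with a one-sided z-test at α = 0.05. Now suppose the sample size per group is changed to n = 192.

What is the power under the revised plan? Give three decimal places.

With n = 192 per group: δ = d·√(n/2) = 0.17 × √(192/2) = 1.6657. Critical value z_{0.05} = 1.645.
Revised power = P(Z > 1.645 − δ) = Φ(0.021) = 0.5083.

Power ≈ 0.508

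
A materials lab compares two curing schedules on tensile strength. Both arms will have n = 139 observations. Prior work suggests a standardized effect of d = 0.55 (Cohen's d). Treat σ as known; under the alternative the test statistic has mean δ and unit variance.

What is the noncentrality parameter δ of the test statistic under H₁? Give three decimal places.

The noncentrality parameter scales effect size by the design's sample-size factor: δ = d·√(n/2) = 0.55 × √(139/2) = 4.5852

δ ≈ 4.585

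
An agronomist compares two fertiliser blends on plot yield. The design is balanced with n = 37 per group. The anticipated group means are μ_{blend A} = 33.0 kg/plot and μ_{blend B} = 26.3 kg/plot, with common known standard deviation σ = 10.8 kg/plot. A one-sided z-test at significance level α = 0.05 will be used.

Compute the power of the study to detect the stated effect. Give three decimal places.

Standardized effect: d = |μ_{blend A} − μ_{blend B}| / σ = |33.0 − 26.3| / 10.8 = 0.6204
Noncentrality parameter: δ = d·√(n/2) = 0.6204 × √(37/2) = 2.6683
Critical value for a one-sided test at α = 0.05: z_α = 1.645.
Power = Φ(δ − 1.645) = Φ(1.023) = 0.8470.

Power ≈ 0.847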